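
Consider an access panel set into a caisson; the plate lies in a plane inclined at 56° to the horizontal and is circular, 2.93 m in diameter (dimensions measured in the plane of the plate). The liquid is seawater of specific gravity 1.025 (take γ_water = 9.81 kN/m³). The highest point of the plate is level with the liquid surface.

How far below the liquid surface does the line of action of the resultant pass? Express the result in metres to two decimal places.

γ = 1.025 × 9.81 = 10.05525 kN/m³.
Let θ = 56° be the plate's angle to the horizontal; measure y along the incline from where the plane meets the free surface. Vertical depth h = y·sinθ with sinθ = 0.829038.
The centroid is at the centre, 1.465 m below the top of the plate, so y_c = 1.465 m and h_c = 1.465 × 0.829038 = 1.21454 m.
A = π(1.465)² = 6.74256 m².
Resultant F = γ·h_c·A = 10.05525 × 1.21454 × 6.74256 = 82.3435 kN.
I_c = πr⁴/4 = π × 1.465⁴/4 = 3.61777 m⁴.
Centre of pressure: y_p = y_c + I_c/(y_c·A) = 1.465 + 3.61777/(1.465 × 6.74256) = 1.465 + 0.366251 = 1.83125 m along the plane.
Vertically, h_p = y_p·sinθ = 1.83125 × 0.829038 = 1.51818 m.

h_p = 1.52 m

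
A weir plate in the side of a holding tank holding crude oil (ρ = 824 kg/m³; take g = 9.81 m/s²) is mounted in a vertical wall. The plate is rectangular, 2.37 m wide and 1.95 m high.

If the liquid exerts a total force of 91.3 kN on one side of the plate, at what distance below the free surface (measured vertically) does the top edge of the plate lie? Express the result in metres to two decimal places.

γ = ρg = 824 × 9.81 / 1000 = 8.08344 kN/m³.
A = 2.37 × 1.95 = 4.6215 m².
From F = γ·h_c·A, the centroid depth is h_c = 91.3/(8.08344 × 4.6215) = 2.44395 m.
The centroid lies 1.95/2 = 0.975 m below the top edge, so the top edge sits at h_top = 2.44395 − 0.975 = 1.46895 m below the surface.

d_top ≈ 1.47 m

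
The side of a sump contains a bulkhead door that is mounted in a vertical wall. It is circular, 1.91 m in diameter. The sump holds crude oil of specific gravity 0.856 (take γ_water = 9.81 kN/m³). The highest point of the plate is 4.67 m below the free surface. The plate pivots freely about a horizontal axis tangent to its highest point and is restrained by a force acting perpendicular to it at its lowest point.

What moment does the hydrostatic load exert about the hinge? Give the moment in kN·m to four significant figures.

γ = 0.856 × 9.81 = 8.39736 kN/m³.
The centroid is at the centre, 0.955 m below the top of the plate, so the centroid depth is h_c = 4.67 + 0.955 = 5.625 m.
A = π(0.955)² = 2.86521 m².
Resultant F = γ·h_c·A = 8.39736 × 5.625 × 2.86521 = 135.339 kN.
I_c = πr⁴/4 = π × 0.955⁴/4 = 0.653286 m⁴.
Centre of pressure: y_p = y_c + I_c/(y_c·A) = 5.625 + 0.653286/(5.625 × 2.86521) = 5.625 + 0.0405345 = 5.66553 m along the plane.
The resultant acts 0.955 + 0.0405345 = 0.995534 m (along the plate) below the hinge at the top edge, so the moment about the hinge is M = F × 0.995534 = 135.339 × 0.995534 = 134.735 kN·m.

M ≈ 134.7 kN·m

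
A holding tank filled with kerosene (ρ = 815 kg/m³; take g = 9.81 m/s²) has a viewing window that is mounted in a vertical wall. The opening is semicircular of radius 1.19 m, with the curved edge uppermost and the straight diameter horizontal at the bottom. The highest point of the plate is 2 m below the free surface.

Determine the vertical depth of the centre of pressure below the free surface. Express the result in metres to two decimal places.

h_p = 2.72 m

γ = ρg = 815 × 9.81 / 1000 = 7.99515 kN/m³.
The centroid lies 4r/(3π) = 0.505052 m above the diameter, so r − 4r/(3π) = 1.19 − 0.505052 = 0.684948 m below the topmost point, so the centroid depth is h_c = 2 + 0.684948 = 2.68495 m.
A = πr²/2 = π × 1.19²/2 = 2.2244 m².
Resultant F = γ·h_c·A = 7.99515 × 2.68495 × 2.2244 = 47.7503 kN.
I_c = (π/8 − 8/(9π))·r⁴ = 0.109757 × 1.19⁴ = 0.2201 m⁴.
Centre of pressure: y_p = y_c + I_c/(y_c·A) = 2.68495 + 0.2201/(2.68495 × 2.2244) = 2.68495 + 0.0368528 = 2.7218 m along the plane.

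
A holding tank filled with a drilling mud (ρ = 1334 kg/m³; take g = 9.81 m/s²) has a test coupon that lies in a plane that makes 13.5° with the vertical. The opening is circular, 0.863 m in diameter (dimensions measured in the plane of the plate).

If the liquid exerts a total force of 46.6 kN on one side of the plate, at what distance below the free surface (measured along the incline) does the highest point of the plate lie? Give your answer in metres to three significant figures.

y_top ≈ 5.83 m

γ = ρg = 1334 × 9.81 / 1000 = 13.08654 kN/m³.
A = π(0.4315)² = 0.58494 m².
From F = γ·h_c·A, the centroid depth is h_c = 46.6/(13.08654 × 0.58494) = 6.08765 m.
The plate makes 13.5° with the vertical, i.e. θ = 90° − 13.5° = 76.5° to the horizontal. Measuring y along the incline from the free-surface line, vertical depth h = y·sinθ with sinθ = 0.972370.
Along the incline, y_c = h_c/sinθ = 6.08765/0.972370 = 6.26063 m.
The centroid is at the centre, 0.4315 m below the top of the plate, so the highest point sits at y_top = 6.26063 − 0.4315 = 5.82913 m along the incline.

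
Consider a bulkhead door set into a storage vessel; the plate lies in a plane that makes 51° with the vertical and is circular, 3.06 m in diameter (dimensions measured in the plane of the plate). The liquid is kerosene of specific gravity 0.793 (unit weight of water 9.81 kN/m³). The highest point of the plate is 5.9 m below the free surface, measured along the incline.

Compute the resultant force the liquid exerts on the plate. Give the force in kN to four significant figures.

γ = 0.793 × 9.81 = 7.77933 kN/m³.
The plate makes 51° with the vertical, i.e. θ = 90° − 51° = 39° to the horizontal. Measuring y along the incline from the free-surface line, vertical depth h = y·sinθ with sinθ = 0.629320.
The centroid is at the centre, 1.53 m below the top of the plate, so y_c = 5.9 + 1.53 = 7.43 m and h_c = 7.43 × 0.629320 = 4.67585 m.
A = π(1.53)² = 7.35415 m².
Resultant F = γ·h_c·A = 7.77933 × 4.67585 × 7.35415 = 267.507 kN.

F ≈ 267.5 kN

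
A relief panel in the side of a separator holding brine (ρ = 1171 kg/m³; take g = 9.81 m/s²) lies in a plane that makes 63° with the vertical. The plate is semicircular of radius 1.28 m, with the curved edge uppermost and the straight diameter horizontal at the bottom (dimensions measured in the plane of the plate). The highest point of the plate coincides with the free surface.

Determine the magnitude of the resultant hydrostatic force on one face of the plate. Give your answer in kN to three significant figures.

γ = ρg = 1171 × 9.81 / 1000 = 11.48751 kN/m³.
The plate makes 63° with the vertical, i.e. θ = 90° − 63° = 27° to the horizontal. Measuring y along the incline from the free-surface line, vertical depth h = y·sinθ with sinθ = 0.453990.
The centroid lies 4r/(3π) = 0.543249 m above the diameter, so r − 4r/(3π) = 1.28 − 0.543249 = 0.736751 m below the topmost point, so y_c = 0.736751 m and h_c = 0.736751 × 0.453990 = 0.334478 m.
A = πr²/2 = π × 1.28²/2 = 2.57359 m².
Resultant F = γ·h_c·A = 11.48751 × 0.334478 × 2.57359 = 9.88855 kN.

F ≈ 9.89 kN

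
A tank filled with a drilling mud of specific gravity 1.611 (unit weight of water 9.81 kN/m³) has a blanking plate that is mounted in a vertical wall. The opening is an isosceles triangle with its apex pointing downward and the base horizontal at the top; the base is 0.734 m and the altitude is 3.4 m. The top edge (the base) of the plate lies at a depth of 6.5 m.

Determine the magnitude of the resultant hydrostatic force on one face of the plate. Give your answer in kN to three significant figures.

F ≈ 151 kN

γ = 1.611 × 9.81 = 15.80391 kN/m³.
With the apex down, the centroid sits h/3 = 3.4/3 = 1.13333 m below the base (the top edge), so the centroid depth is h_c = 6.5 + 1.13333 = 7.63333 m.
A = ½ × 0.734 × 3.4 = 1.2478 m².
Resultant F = γ·h_c·A = 15.80391 × 7.63333 × 1.2478 = 150.53 kN.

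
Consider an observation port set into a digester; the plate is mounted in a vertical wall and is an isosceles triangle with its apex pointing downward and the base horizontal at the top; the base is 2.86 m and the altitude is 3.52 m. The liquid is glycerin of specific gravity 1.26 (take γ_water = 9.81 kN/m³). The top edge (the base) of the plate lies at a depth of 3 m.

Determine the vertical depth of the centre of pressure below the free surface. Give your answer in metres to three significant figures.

h_p = 4.34 m

γ = 1.26 × 9.81 = 12.3606 kN/m³.
With the apex down, the centroid sits h/3 = 3.52/3 = 1.17333 m below the base (the top edge), so the centroid depth is h_c = 3 + 1.17333 = 4.17333 m.
A = ½ × 2.86 × 3.52 = 5.0336 m².
Resultant F = γ·h_c·A = 12.3606 × 4.17333 × 5.0336 = 259.658 kN.
I_c = b·h³/36 = 2.86 × 3.52³/36 = 3.46491 m⁴.
Centre of pressure: y_p = y_c + I_c/(y_c·A) = 4.17333 + 3.46491/(4.17333 × 5.0336) = 4.17333 + 0.164942 = 4.33827 m along the plane.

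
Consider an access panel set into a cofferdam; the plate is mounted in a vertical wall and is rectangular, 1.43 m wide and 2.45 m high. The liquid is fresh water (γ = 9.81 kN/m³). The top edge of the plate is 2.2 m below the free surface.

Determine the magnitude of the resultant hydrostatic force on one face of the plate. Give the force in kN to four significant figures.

γ = 9.81 kN/m³.
The centroid lies 2.45/2 = 1.225 m below the top edge, so the centroid depth is h_c = 2.2 + 1.225 = 3.425 m.
A = 1.43 × 2.45 = 3.5035 m².
Resultant F = γ·h_c·A = 9.81 × 3.425 × 3.5035 = 117.715 kN.

F ≈ 117.7 kN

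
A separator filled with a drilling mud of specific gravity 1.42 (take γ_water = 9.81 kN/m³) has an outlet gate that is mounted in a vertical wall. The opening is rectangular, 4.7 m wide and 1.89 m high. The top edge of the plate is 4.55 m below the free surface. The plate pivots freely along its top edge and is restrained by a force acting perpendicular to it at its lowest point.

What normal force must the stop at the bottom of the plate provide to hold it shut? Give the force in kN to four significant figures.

γ = 1.42 × 9.81 = 13.9302 kN/m³.
The centroid lies 1.89/2 = 0.945 m below the top edge, so the centroid depth is h_c = 4.55 + 0.945 = 5.495 m.
A = 4.7 × 1.89 = 8.883 m².
Resultant F = γ·h_c·A = 13.9302 × 5.495 × 8.883 = 679.962 kN.
I_c = b·h³/12 = 4.7 × 1.89³/12 = 2.64425 m⁴.
Centre of pressure: y_p = y_c + I_c/(y_c·A) = 5.495 + 2.64425/(5.495 × 8.883) = 5.495 + 0.054172 = 5.54917 m along the plane.
The resultant acts 0.945 + 0.054172 = 0.999172 m (along the plate) below the hinge at the top edge, so the moment about the hinge is M = F × 0.999172 = 679.962 × 0.999172 = 679.399 kN·m.
A normal force at the bottom, 1.89 m from the hinge, must supply this moment: P = 679.399/1.89 = 359.47 kN.

P ≈ 359.5 kN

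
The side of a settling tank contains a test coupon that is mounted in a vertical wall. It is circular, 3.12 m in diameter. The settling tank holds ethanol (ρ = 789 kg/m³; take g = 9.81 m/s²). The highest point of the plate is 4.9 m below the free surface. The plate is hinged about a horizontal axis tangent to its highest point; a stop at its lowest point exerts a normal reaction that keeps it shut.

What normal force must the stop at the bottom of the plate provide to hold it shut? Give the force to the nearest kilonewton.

γ = ρg = 789 × 9.81 / 1000 = 7.74009 kN/m³.
The centroid is at the centre, 1.56 m below the top of the plate, so the centroid depth is h_c = 4.9 + 1.56 = 6.46 m.
A = π(1.56)² = 7.64538 m².
Resultant F = γ·h_c·A = 7.74009 × 6.46 × 7.64538 = 382.277 kN.
I_c = πr⁴/4 = π × 1.56⁴/4 = 4.65145 m⁴.
Centre of pressure: y_p = y_c + I_c/(y_c·A) = 6.46 + 4.65145/(6.46 × 7.64538) = 6.46 + 0.0941796 = 6.55418 m along the plane.
The resultant acts 1.56 + 0.0941796 = 1.65418 m (along the plate) below the hinge at the top edge, so the moment about the hinge is M = F × 1.65418 = 382.277 × 1.65418 = 632.355 kN·m.
A normal force at the bottom, 3.12 m from the hinge, must supply this moment: P = 632.355/3.12 = 202.678 kN.

P ≈ 203 kN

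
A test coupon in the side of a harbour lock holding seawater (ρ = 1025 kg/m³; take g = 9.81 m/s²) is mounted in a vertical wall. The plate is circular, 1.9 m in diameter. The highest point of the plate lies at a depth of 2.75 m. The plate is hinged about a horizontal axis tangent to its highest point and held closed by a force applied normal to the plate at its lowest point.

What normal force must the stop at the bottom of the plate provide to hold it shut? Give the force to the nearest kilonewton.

P ≈ 56 kN

γ = ρg = 1025 × 9.81 / 1000 = 10.05525 kN/m³.
The centroid is at the centre, 0.95 m below the top of the plate, so the centroid depth is h_c = 2.75 + 0.95 = 3.7 m.
A = π(0.95)² = 2.83529 m².
Resultant F = γ·h_c·A = 10.05525 × 3.7 × 2.83529 = 105.485 kN.
I_c = πr⁴/4 = π × 0.95⁴/4 = 0.639712 m⁴.
Centre of pressure: y_p = y_c + I_c/(y_c·A) = 3.7 + 0.639712/(3.7 × 2.83529) = 3.7 + 0.0609797 = 3.76098 m along the plane.
The resultant acts 0.95 + 0.0609797 = 1.01098 m (along the plate) below the hinge at the top edge, so the moment about the hinge is M = F × 1.01098 = 105.485 × 1.01098 = 106.643 kN·m.
A normal force at the bottom, 1.9 m from the hinge, must supply this moment: P = 106.643/1.9 = 56.1279 kN.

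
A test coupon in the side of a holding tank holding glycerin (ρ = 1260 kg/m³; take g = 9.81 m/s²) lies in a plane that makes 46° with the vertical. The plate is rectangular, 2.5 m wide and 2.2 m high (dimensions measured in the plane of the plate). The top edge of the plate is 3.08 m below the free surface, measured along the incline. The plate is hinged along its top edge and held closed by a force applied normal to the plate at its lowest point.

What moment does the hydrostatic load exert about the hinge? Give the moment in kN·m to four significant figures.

M ≈ 236.2 kN·m

γ = ρg = 1260 × 9.81 / 1000 = 12.3606 kN/m³.
The plate makes 46° with the vertical, i.e. θ = 90° − 46° = 44° to the horizontal. Measuring y along the incline from the free-surface line, vertical depth h = y·sinθ with sinθ = 0.694658.
The centroid lies 2.2/2 = 1.1 m below the top edge, so y_c = 3.08 + 1.1 = 4.18 m and h_c = 4.18 × 0.694658 = 2.90367 m.
A = 2.5 × 2.2 = 5.5 m².
Resultant F = γ·h_c·A = 12.3606 × 2.90367 × 5.5 = 197.401 kN.
I_c = b·h³/12 = 2.5 × 2.2³/12 = 2.21833 m⁴.
Centre of pressure: y_p = y_c + I_c/(y_c·A) = 4.18 + 2.21833/(4.18 × 5.5) = 4.18 + 0.0964911 = 4.27649 m along the plane.
The resultant acts 1.1 + 0.0964911 = 1.19649 m (along the plate) below the hinge at the top edge, so the moment about the hinge is M = F × 1.19649 = 197.401 × 1.19649 = 236.188 kN·m.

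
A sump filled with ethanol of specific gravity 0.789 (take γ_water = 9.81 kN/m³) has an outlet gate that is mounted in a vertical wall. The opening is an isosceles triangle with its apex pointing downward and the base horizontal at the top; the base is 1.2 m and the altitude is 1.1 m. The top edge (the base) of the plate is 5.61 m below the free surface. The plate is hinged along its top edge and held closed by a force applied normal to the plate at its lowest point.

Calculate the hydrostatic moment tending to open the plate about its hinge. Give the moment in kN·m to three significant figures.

γ = 0.789 × 9.81 = 7.74009 kN/m³.
With the apex down, the centroid sits h/3 = 1.1/3 = 0.366667 m below the base (the top edge), so the centroid depth is h_c = 5.61 + 0.366667 = 5.97667 m.
A = ½ × 1.2 × 1.1 = 0.66 m².
Resultant F = γ·h_c·A = 7.74009 × 5.97667 × 0.66 = 30.5316 kN.
I_c = b·h³/36 = 1.2 × 1.1³/36 = 0.0443667 m⁴.
Centre of pressure: y_p = y_c + I_c/(y_c·A) = 5.97667 + 0.0443667/(5.97667 × 0.66) = 5.97667 + 0.0112474 = 5.98792 m along the plane.
The resultant acts 0.366667 + 0.0112474 = 0.377914 m (along the plate) below the hinge at the top edge, so the moment about the hinge is M = F × 0.377914 = 30.5316 × 0.377914 = 11.5383 kN·m.

M ≈ 11.5 kN·m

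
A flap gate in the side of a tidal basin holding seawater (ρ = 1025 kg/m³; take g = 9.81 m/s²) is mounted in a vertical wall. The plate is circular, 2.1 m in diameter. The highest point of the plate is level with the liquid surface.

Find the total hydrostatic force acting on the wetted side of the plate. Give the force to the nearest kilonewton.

F ≈ 37 kN

γ = ρg = 1025 × 9.81 / 1000 = 10.05525 kN/m³.
The centroid is at the centre, 1.05 m below the top of the plate, so the centroid depth is h_c = 1.05 m.
A = π(1.05)² = 3.46361 m².
Resultant F = γ·h_c·A = 10.05525 × 1.05 × 3.46361 = 36.5688 kN.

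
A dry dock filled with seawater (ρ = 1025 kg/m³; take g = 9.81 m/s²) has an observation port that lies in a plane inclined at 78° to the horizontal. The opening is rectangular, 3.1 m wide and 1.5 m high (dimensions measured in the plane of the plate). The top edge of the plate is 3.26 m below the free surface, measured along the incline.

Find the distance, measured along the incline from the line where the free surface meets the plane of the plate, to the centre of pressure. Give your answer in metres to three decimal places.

y_p = 4.057 m

γ = ρg = 1025 × 9.81 / 1000 = 10.05525 kN/m³.
Let θ = 78° be the plate's angle to the horizontal; measure y along the incline from where the plane meets the free surface. Vertical depth h = y·sinθ with sinθ = 0.978148.
The centroid lies 1.5/2 = 0.75 m below the top edge, so y_c = 3.26 + 0.75 = 4.01 m and h_c = 4.01 × 0.978148 = 3.92237 m.
A = 3.1 × 1.5 = 4.65 m².
Resultant F = γ·h_c·A = 10.05525 × 3.92237 × 4.65 = 183.398 kN.
I_c = b·h³/12 = 3.1 × 1.5³/12 = 0.871875 m⁴.
Centre of pressure: y_p = y_c + I_c/(y_c·A) = 4.01 + 0.871875/(4.01 × 4.65) = 4.01 + 0.0467581 = 4.05676 m along the plane.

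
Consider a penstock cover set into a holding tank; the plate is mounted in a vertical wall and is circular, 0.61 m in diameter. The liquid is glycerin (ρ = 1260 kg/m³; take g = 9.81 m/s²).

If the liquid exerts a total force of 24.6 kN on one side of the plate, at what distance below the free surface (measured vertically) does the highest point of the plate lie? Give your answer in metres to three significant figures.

γ = ρg = 1260 × 9.81 / 1000 = 12.3606 kN/m³.
A = π(0.305)² = 0.292247 m².
From F = γ·h_c·A, the centroid depth is h_c = 24.6/(12.3606 × 0.292247) = 6.80997 m.
The centroid is at the centre, 0.305 m below the top of the plate, so the highest point sits at h_top = 6.80997 − 0.305 = 6.50497 m below the surface.

d_top ≈ 6.50 m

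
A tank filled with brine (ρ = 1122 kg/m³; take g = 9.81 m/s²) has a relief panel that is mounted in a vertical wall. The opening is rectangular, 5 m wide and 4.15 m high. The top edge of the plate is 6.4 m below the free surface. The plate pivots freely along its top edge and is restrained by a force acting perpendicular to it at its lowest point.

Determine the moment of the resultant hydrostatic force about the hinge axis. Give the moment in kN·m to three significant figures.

γ = ρg = 1122 × 9.81 / 1000 = 11.00682 kN/m³.
The centroid lies 4.15/2 = 2.075 m below the top edge, so the centroid depth is h_c = 6.4 + 2.075 = 8.475 m.
A = 5 × 4.15 = 20.75 m².
Resultant F = γ·h_c·A = 11.00682 × 8.475 × 20.75 = 1935.62 kN.
I_c = b·h³/12 = 5 × 4.15³/12 = 29.7806 m⁴.
Centre of pressure: y_p = y_c + I_c/(y_c·A) = 8.475 + 29.7806/(8.475 × 20.75) = 8.475 + 0.169346 = 8.64435 m along the plane.
The resultant acts 2.075 + 0.169346 = 2.24435 m (along the plate) below the hinge at the top edge, so the moment about the hinge is M = F × 2.24435 = 1935.62 × 2.24435 = 4344.21 kN·m.

M ≈ 4340 kN·m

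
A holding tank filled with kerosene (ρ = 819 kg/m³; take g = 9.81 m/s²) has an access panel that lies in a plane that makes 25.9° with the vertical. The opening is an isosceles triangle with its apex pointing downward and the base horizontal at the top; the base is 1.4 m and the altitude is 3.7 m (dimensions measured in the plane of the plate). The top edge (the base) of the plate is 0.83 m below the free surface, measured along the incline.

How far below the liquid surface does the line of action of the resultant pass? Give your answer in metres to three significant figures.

h_p = 2.19 m

γ = ρg = 819 × 9.81 / 1000 = 8.03439 kN/m³.
The plate makes 25.9° with the vertical, i.e. θ = 90° − 25.9° = 64.1° to the horizontal. Measuring y along the incline from the free-surface line, vertical depth h = y·sinθ with sinθ = 0.899558.
With the apex down, the centroid sits h/3 = 3.7/3 = 1.23333 m below the base (the top edge), so y_c = 0.83 + 1.23333 = 2.06333 m and h_c = 2.06333 × 0.899558 = 1.85609 m.
A = ½ × 1.4 × 3.7 = 2.59 m².
Resultant F = γ·h_c·A = 8.03439 × 1.85609 × 2.59 = 38.6235 kN.
I_c = b·h³/36 = 1.4 × 3.7³/36 = 1.96984 m⁴.
Centre of pressure: y_p = y_c + I_c/(y_c·A) = 2.06333 + 1.96984/(2.06333 × 2.59) = 2.06333 + 0.368606 = 2.43194 m along the plane.
Vertically, h_p = y_p·sinθ = 2.43194 × 0.899558 = 2.18767 m.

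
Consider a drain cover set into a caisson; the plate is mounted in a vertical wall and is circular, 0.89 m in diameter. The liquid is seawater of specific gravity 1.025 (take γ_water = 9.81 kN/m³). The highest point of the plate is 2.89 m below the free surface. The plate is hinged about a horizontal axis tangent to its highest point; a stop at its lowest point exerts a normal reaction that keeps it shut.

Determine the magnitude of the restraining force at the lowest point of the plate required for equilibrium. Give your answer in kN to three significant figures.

P ≈ 10.8 kN

γ = 1.025 × 9.81 = 10.05525 kN/m³.
The centroid is at the centre, 0.445 m below the top of the plate, so the centroid depth is h_c = 2.89 + 0.445 = 3.335 m.
A = π(0.445)² = 0.622114 m².
Resultant F = γ·h_c·A = 10.05525 × 3.335 × 0.622114 = 20.8621 kN.
I_c = πr⁴/4 = π × 0.445⁴/4 = 0.0307985 m⁴.
Centre of pressure: y_p = y_c + I_c/(y_c·A) = 3.335 + 0.0307985/(3.335 × 0.622114) = 3.335 + 0.0148444 = 3.34984 m along the plane.
The resultant acts 0.445 + 0.0148444 = 0.459844 m (along the plate) below the hinge at the top edge, so the moment about the hinge is M = F × 0.459844 = 20.8621 × 0.459844 = 9.59331 kN·m.
A normal force at the bottom, 0.89 m from the hinge, must supply this moment: P = 9.59331/0.89 = 10.779 kN.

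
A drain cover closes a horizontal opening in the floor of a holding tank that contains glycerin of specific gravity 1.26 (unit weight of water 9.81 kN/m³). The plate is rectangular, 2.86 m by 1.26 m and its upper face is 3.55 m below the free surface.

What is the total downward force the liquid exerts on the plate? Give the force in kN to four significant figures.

F ≈ 158.1 kN

γ = 1.26 × 9.81 = 12.3606 kN/m³.
The plate is horizontal, so pressure is uniform at p = γ·h = 12.3606 × 3.55 = 43.8801 kN/m².
A = 2.86 × 1.26 = 3.6036 m².
F = p·A = 43.8801 × 3.6036 = 158.126 kN.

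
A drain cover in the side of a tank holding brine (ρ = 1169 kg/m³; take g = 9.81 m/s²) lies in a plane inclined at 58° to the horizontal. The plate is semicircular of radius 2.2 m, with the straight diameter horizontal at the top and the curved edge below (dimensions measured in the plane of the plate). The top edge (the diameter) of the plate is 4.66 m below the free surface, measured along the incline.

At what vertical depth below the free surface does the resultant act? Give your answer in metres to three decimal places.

γ = ρg = 1169 × 9.81 / 1000 = 11.46789 kN/m³.
Let θ = 58° be the plate's angle to the horizontal; measure y along the incline from where the plane meets the free surface. Vertical depth h = y·sinθ with sinθ = 0.848048.
The centroid of a semicircle lies 4r/(3π) = 0.933709 m from the diameter, here below the top edge, so y_c = 4.66 + 0.933709 = 5.59371 m and h_c = 5.59371 × 0.848048 = 4.74373 m.
A = πr²/2 = π × 2.2²/2 = 7.60265 m².
Resultant F = γ·h_c·A = 11.46789 × 4.74373 × 7.60265 = 413.589 kN.
I_c = (π/8 − 8/(9π))·r⁴ = 0.109757 × 2.2⁴ = 2.57112 m⁴.
Centre of pressure: y_p = y_c + I_c/(y_c·A) = 5.59371 + 2.57112/(5.59371 × 7.60265) = 5.59371 + 0.0604585 = 5.65417 m along the plane.
Vertically, h_p = y_p·sinθ = 5.65417 × 0.848048 = 4.79501 m.

h_p = 4.795 m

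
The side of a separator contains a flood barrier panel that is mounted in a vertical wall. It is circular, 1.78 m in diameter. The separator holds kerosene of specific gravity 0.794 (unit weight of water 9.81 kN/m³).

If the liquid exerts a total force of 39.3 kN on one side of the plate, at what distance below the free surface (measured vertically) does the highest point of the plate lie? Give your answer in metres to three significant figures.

d_top ≈ 1.14 m

γ = 0.794 × 9.81 = 7.78914 kN/m³.
A = π(0.89)² = 2.48846 m².
From F = γ·h_c·A, the centroid depth is h_c = 39.3/(7.78914 × 2.48846) = 2.02755 m.
The centroid is at the centre, 0.89 m below the top of the plate, so the highest point sits at h_top = 2.02755 − 0.89 = 1.13755 m below the surface.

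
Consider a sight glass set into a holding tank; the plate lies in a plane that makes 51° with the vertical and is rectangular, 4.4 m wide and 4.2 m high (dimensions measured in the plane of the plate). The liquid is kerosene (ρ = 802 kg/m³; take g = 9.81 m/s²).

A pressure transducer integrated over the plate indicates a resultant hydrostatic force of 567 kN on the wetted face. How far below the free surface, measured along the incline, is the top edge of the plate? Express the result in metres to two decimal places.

γ = ρg = 802 × 9.81 / 1000 = 7.86762 kN/m³.
A = 4.4 × 4.2 = 18.48 m².
From F = γ·h_c·A, the centroid depth is h_c = 567/(7.86762 × 18.48) = 3.89976 m.
The plate makes 51° with the vertical, i.e. θ = 90° − 51° = 39° to the horizontal. Measuring y along the incline from the free-surface line, vertical depth h = y·sinθ with sinθ = 0.629320.
Along the incline, y_c = h_c/sinθ = 3.89976/0.629320 = 6.19678 m.
The centroid lies 4.2/2 = 2.1 m below the top edge, so the top edge sits at y_top = 6.19678 − 2.1 = 4.09678 m along the incline.

y_top ≈ 4.10 m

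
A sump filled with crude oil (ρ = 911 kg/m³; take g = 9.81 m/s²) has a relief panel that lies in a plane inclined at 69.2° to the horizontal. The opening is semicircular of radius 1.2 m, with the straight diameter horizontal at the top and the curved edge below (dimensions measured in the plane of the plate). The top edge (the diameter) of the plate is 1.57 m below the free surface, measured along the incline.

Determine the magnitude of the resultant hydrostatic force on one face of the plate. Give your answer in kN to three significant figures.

F ≈ 39.3 kN

γ = ρg = 911 × 9.81 / 1000 = 8.93691 kN/m³.
Let θ = 69.2° be the plate's angle to the horizontal; measure y along the incline from where the plane meets the free surface. Vertical depth h = y·sinθ with sinθ = 0.934826.
The centroid of a semicircle lies 4r/(3π) = 0.509296 m from the diameter, here below the top edge, so y_c = 1.57 + 0.509296 = 2.0793 m and h_c = 2.0793 × 0.934826 = 1.94378 m.
A = πr²/2 = π × 1.2²/2 = 2.26195 m².
Resultant F = γ·h_c·A = 8.93691 × 1.94378 × 2.26195 = 39.2932 kN.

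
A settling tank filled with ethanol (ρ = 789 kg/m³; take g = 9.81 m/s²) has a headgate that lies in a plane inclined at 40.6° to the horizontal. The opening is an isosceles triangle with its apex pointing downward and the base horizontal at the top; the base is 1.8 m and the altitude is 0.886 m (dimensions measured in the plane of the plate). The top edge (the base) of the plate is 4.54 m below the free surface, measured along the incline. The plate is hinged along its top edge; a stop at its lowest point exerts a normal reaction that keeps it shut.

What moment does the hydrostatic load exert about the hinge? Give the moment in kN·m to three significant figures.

M ≈ 5.91 kN·m

γ = ρg = 789 × 9.81 / 1000 = 7.74009 kN/m³.
Let θ = 40.6° be the plate's angle to the horizontal; measure y along the incline from where the plane meets the free surface. Vertical depth h = y·sinθ with sinθ = 0.650774.
With the apex down, the centroid sits h/3 = 0.886/3 = 0.295333 m below the base (the top edge), so y_c = 4.54 + 0.295333 = 4.83533 m and h_c = 4.83533 × 0.650774 = 3.14671 m.
A = ½ × 1.8 × 0.886 = 0.7974 m².
Resultant F = γ·h_c·A = 7.74009 × 3.14671 × 0.7974 = 19.4213 kN.
I_c = b·h³/36 = 1.8 × 0.886³/36 = 0.0347753 m⁴.
Centre of pressure: y_p = y_c + I_c/(y_c·A) = 4.83533 + 0.0347753/(4.83533 × 0.7974) = 4.83533 + 0.00901921 = 4.84435 m along the plane.
The resultant acts 0.295333 + 0.00901921 = 0.304352 m (along the plate) below the hinge at the top edge, so the moment about the hinge is M = F × 0.304352 = 19.4213 × 0.304352 = 5.91091 kN·m.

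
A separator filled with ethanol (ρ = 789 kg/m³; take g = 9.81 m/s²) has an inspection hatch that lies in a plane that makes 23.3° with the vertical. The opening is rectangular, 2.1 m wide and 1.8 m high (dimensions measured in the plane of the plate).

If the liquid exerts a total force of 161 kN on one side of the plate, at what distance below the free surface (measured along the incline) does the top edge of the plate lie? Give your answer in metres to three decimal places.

y_top ≈ 5.091 m

γ = ρg = 789 × 9.81 / 1000 = 7.74009 kN/m³.
A = 2.1 × 1.8 = 3.78 m².
From F = γ·h_c·A, the centroid depth is h_c = 161/(7.74009 × 3.78) = 5.50285 m.
The plate makes 23.3° with the vertical, i.e. θ = 90° − 23.3° = 66.7° to the horizontal. Measuring y along the incline from the free-surface line, vertical depth h = y·sinθ with sinθ = 0.918446.
Along the incline, y_c = h_c/sinθ = 5.50285/0.918446 = 5.99148 m.
The centroid lies 1.8/2 = 0.9 m below the top edge, so the top edge sits at y_top = 5.99148 − 0.9 = 5.09148 m along the incline.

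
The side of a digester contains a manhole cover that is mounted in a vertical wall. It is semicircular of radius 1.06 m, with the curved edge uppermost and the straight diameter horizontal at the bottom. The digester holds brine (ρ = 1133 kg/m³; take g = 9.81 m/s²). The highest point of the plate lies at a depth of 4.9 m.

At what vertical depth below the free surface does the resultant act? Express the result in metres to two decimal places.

γ = ρg = 1133 × 9.81 / 1000 = 11.11473 kN/m³.
The centroid lies 4r/(3π) = 0.449878 m above the diameter, so r − 4r/(3π) = 1.06 − 0.449878 = 0.610122 m below the topmost point, so the centroid depth is h_c = 4.9 + 0.610122 = 5.51012 m.
A = πr²/2 = π × 1.06²/2 = 1.76495 m².
Resultant F = γ·h_c·A = 11.11473 × 5.51012 × 1.76495 = 108.092 kN.
I_c = (π/8 − 8/(9π))·r⁴ = 0.109757 × 1.06⁴ = 0.138566 m⁴.
Centre of pressure: y_p = y_c + I_c/(y_c·A) = 5.51012 + 0.138566/(5.51012 × 1.76495) = 5.51012 + 0.0142483 = 5.52437 m along the plane.

h_p = 5.52 m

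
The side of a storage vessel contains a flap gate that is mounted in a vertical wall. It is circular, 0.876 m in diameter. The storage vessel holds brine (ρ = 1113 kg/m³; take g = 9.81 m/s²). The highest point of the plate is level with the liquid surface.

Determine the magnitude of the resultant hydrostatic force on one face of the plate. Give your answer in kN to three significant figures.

F ≈ 2.88 kN

γ = ρg = 1113 × 9.81 / 1000 = 10.91853 kN/m³.
The centroid is at the centre, 0.438 m below the top of the plate, so the centroid depth is h_c = 0.438 m.
A = π(0.438)² = 0.602696 m².
Resultant F = γ·h_c·A = 10.91853 × 0.438 × 0.602696 = 2.88228 kN.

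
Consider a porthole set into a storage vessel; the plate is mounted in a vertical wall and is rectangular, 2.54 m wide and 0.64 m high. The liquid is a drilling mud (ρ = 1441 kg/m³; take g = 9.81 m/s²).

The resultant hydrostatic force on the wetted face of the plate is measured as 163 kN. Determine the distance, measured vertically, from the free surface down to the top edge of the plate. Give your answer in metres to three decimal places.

d_top ≈ 6.773 m

γ = ρg = 1441 × 9.81 / 1000 = 14.13621 kN/m³.
A = 2.54 × 0.64 = 1.6256 m².
From F = γ·h_c·A, the centroid depth is h_c = 163/(14.13621 × 1.6256) = 7.09318 m.
The centroid lies 0.64/2 = 0.32 m below the top edge, so the top edge sits at h_top = 7.09318 − 0.32 = 6.77318 m below the surface.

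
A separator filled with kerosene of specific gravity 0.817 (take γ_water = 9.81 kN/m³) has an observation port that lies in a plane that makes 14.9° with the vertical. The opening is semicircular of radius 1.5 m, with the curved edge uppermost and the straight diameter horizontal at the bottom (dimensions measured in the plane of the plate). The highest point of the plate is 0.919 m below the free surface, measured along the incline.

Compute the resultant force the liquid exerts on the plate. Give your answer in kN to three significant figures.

F ≈ 48.8 kN

γ = 0.817 × 9.81 = 8.01477 kN/m³.
The plate makes 14.9° with the vertical, i.e. θ = 90° − 14.9° = 75.1° to the horizontal. Measuring y along the incline from the free-surface line, vertical depth h = y·sinθ with sinθ = 0.966376.
The centroid lies 4r/(3π) = 0.63662 m above the diameter, so r − 4r/(3π) = 1.5 − 0.63662 = 0.86338 m below the topmost point, so y_c = 0.919 + 0.86338 = 1.78238 m and h_c = 1.78238 × 0.966376 = 1.72245 m.
A = πr²/2 = π × 1.5²/2 = 3.53429 m².
Resultant F = γ·h_c·A = 8.01477 × 1.72245 × 3.53429 = 48.791 kN.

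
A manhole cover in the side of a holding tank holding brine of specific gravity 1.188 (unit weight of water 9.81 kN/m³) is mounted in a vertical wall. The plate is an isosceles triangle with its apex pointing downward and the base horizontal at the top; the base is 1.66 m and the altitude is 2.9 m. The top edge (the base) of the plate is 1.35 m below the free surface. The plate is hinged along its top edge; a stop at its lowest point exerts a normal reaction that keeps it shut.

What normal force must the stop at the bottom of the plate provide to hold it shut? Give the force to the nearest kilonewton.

γ = 1.188 × 9.81 = 11.65428 kN/m³.
With the apex down, the centroid sits h/3 = 2.9/3 = 0.966667 m below the base (the top edge), so the centroid depth is h_c = 1.35 + 0.966667 = 2.31667 m.
A = ½ × 1.66 × 2.9 = 2.407 m².
Resultant F = γ·h_c·A = 11.65428 × 2.31667 × 2.407 = 64.9869 kN.
I_c = b·h³/36 = 1.66 × 2.9³/36 = 1.1246 m⁴.
Centre of pressure: y_p = y_c + I_c/(y_c·A) = 2.31667 + 1.1246/(2.31667 × 2.407) = 2.31667 + 0.201678 = 2.51835 m along the plane.
The resultant acts 0.966667 + 0.201678 = 1.16834 m (along the plate) below the hinge at the top edge, so the moment about the hinge is M = F × 1.16834 = 64.9869 × 1.16834 = 75.9268 kN·m.
A normal force at the bottom, 2.9 m from the hinge, must supply this moment: P = 75.9268/2.9 = 26.1817 kN.

P ≈ 26 kN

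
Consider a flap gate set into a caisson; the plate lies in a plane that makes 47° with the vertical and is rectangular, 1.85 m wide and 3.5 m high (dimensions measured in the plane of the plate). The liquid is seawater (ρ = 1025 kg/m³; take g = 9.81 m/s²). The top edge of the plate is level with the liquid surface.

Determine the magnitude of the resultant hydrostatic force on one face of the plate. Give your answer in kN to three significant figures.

F ≈ 77.7 kN

γ = ρg = 1025 × 9.81 / 1000 = 10.05525 kN/m³.
The plate makes 47° with the vertical, i.e. θ = 90° − 47° = 43° to the horizontal. Measuring y along the incline from the free-surface line, vertical depth h = y·sinθ with sinθ = 0.681998.
The centroid lies 3.5/2 = 1.75 m below the top edge, so y_c = 1.75 m and h_c = 1.75 × 0.681998 = 1.1935 m.
A = 1.85 × 3.5 = 6.475 m².
Resultant F = γ·h_c·A = 10.05525 × 1.1935 × 6.475 = 77.7061 kN.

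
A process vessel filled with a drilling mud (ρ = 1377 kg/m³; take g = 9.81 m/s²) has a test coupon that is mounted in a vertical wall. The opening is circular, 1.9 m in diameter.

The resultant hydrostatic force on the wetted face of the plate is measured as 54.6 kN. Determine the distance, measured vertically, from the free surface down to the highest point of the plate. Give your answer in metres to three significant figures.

d_top ≈ 0.476 m

γ = ρg = 1377 × 9.81 / 1000 = 13.50837 kN/m³.
A = π(0.95)² = 2.83529 m².
From F = γ·h_c·A, the centroid depth is h_c = 54.6/(13.50837 × 2.83529) = 1.42558 m.
The centroid is at the centre, 0.95 m below the top of the plate, so the highest point sits at h_top = 1.42558 − 0.95 = 0.47558 m below the surface.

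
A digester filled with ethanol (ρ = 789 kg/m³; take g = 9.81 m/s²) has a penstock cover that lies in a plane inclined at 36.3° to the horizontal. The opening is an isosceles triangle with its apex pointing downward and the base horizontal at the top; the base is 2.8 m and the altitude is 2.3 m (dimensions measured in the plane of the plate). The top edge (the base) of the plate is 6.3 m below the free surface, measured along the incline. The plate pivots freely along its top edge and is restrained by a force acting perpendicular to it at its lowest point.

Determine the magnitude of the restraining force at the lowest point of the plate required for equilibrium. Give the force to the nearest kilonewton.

γ = ρg = 789 × 9.81 / 1000 = 7.74009 kN/m³.
Let θ = 36.3° be the plate's angle to the horizontal; measure y along the incline from where the plane meets the free surface. Vertical depth h = y·sinθ with sinθ = 0.592013.
With the apex down, the centroid sits h/3 = 2.3/3 = 0.766667 m below the base (the top edge), so y_c = 6.3 + 0.766667 = 7.06667 m and h_c = 7.06667 × 0.592013 = 4.18356 m.
A = ½ × 2.8 × 2.3 = 3.22 m².
Resultant F = γ·h_c·A = 7.74009 × 4.18356 × 3.22 = 104.267 kN.
I_c = b·h³/36 = 2.8 × 2.3³/36 = 0.946322 m⁴.
Centre of pressure: y_p = y_c + I_c/(y_c·A) = 7.06667 + 0.946322/(7.06667 × 3.22) = 7.06667 + 0.041588 = 7.10826 m along the plane.
The resultant acts 0.766667 + 0.041588 = 0.808255 m (along the plate) below the hinge at the top edge, so the moment about the hinge is M = F × 0.808255 = 104.267 × 0.808255 = 84.2743 kN·m.
A normal force at the bottom, 2.3 m from the hinge, must supply this moment: P = 84.2743/2.3 = 36.641 kN.

P ≈ 37 kN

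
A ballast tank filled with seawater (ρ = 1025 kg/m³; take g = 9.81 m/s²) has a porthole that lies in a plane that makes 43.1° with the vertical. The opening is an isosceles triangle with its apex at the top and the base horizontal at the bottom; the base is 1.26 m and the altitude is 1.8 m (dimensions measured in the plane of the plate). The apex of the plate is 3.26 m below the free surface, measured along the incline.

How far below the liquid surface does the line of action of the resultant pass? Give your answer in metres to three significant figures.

h_p = 3.29 m

γ = ρg = 1025 × 9.81 / 1000 = 10.05525 kN/m³.
The plate makes 43.1° with the vertical, i.e. θ = 90° − 43.1° = 46.9° to the horizontal. Measuring y along the incline from the free-surface line, vertical depth h = y·sinθ with sinθ = 0.730162.
With the apex up, the centroid sits 2h/3 = 2 × 1.8/3 = 1.2 m below the apex, so y_c = 3.26 + 1.2 = 4.46 m and h_c = 4.46 × 0.730162 = 3.25652 m.
A = ½ × 1.26 × 1.8 = 1.134 m².
Resultant F = γ·h_c·A = 10.05525 × 3.25652 × 1.134 = 37.133 kN.
I_c = b·h³/36 = 1.26 × 1.8³/36 = 0.20412 m⁴.
Centre of pressure: y_p = y_c + I_c/(y_c·A) = 4.46 + 0.20412/(4.46 × 1.134) = 4.46 + 0.0403587 = 4.50036 m along the plane.
Vertically, h_p = y_p·sinθ = 4.50036 × 0.730162 = 3.28599 m.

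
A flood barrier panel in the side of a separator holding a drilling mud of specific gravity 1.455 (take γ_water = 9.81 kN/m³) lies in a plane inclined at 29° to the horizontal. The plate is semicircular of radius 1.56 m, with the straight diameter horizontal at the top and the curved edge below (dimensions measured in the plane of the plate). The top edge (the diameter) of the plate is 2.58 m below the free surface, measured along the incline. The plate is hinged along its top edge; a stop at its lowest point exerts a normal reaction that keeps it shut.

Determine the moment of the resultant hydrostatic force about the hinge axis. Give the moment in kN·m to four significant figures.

M ≈ 61.28 kN·m

γ = 1.455 × 9.81 = 14.27355 kN/m³.
Let θ = 29° be the plate's angle to the horizontal; measure y along the incline from where the plane meets the free surface. Vertical depth h = y·sinθ with sinθ = 0.484810.
The centroid of a semicircle lies 4r/(3π) = 0.662085 m from the diameter, here below the top edge, so y_c = 2.58 + 0.662085 = 3.24209 m and h_c = 3.24209 × 0.484810 = 1.5718 m.
A = πr²/2 = π × 1.56²/2 = 3.82269 m².
Resultant F = γ·h_c·A = 14.27355 × 1.5718 × 3.82269 = 85.7627 kN.
I_c = (π/8 − 8/(9π))·r⁴ = 0.109757 × 1.56⁴ = 0.650026 m⁴.
Centre of pressure: y_p = y_c + I_c/(y_c·A) = 3.24209 + 0.650026/(3.24209 × 3.82269) = 3.24209 + 0.0524489 = 3.29454 m along the plane.
The resultant acts 0.662085 + 0.0524489 = 0.714534 m (along the plate) below the hinge at the top edge, so the moment about the hinge is M = F × 0.714534 = 85.7627 × 0.714534 = 61.2804 kN·m.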